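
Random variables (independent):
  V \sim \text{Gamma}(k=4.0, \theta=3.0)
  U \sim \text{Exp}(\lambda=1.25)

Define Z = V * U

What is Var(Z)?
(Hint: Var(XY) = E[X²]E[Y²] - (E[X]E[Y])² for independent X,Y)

Var(XY) = E[X²]E[Y²] - (E[X]E[Y])²
E[V] = 12, Var(V) = 36
E[U] = 0.8, Var(U) = 0.64
E[V²] = 36 + 12² = 180
E[U²] = 0.64 + 0.8² = 1.28
Var(Z) = 180*1.28 - (12*0.8)²
= 230.4 - 92.16 = 138.24

138.24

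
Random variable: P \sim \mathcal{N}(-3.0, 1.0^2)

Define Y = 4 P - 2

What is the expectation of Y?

For Y = 4P - 2:
E[Y] = 4 * E[P] - 2
E[P] = -3.0 = -3
E[Y] = 4 * (-3) - 2 = -14

-14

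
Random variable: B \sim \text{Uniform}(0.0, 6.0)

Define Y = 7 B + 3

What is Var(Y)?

For Y = aB + b: Var(Y) = a² * Var(B)
Var(B) = (6 - 0)^2/12 = 3
Var(Y) = 7² * 3 = 49 * 3 = 147

147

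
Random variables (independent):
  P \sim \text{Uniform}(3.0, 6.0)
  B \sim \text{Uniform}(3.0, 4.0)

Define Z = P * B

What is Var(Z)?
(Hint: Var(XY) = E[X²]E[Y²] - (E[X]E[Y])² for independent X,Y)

Var(XY) = E[X²]E[Y²] - (E[X]E[Y])²
E[P] = 4.5, Var(P) = 0.75
E[B] = 3.5, Var(B) = 0.083333333
E[P²] = 0.75 + 4.5² = 21
E[B²] = 0.083333333 + 3.5² = 12.333333
Var(Z) = 21*12.333333 - (4.5*3.5)²
= 259 - 248.0625 = 10.9375

10.9375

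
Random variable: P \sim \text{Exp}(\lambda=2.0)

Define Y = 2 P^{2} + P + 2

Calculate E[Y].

E[Y] = 2*E[P²] + 1*E[P] + 2
E[P] = 0.5
E[P²] = Var(P) + (E[P])² = 0.25 + 0.25 = 0.5
E[Y] = 2*0.5 + 1*0.5 + 2 = 3.5

3.5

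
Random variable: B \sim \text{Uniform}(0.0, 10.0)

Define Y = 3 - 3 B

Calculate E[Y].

For Y = -3B + 3:
E[Y] = -3 * E[B] + 3
E[B] = (0 + 10)/2 = 5
E[Y] = -3 * 5 + 3 = -12

-12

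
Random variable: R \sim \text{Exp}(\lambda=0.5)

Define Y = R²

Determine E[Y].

Using E[X²] = Var(X) + (E[X])²:
E[R] = 2
Var(R) = 1/0.5^2 = 4
E[R²] = 4 + 2² = 4 + 4 = 8

8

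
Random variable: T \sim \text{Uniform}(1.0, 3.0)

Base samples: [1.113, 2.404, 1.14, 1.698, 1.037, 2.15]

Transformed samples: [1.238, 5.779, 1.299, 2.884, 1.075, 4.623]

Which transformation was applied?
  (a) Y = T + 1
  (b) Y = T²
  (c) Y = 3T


Checking option (b) Y = T²:
  T = 1.113 -> Y = 1.238 ✓
  T = 2.404 -> Y = 5.779 ✓
  T = 1.14 -> Y = 1.299 ✓
All samples match this transformation.

(b) T²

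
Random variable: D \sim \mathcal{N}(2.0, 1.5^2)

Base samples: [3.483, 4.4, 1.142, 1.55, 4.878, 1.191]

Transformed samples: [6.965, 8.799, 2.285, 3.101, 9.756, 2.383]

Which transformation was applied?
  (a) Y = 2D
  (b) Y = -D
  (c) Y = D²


Checking option (a) Y = 2D:
  D = 3.483 -> Y = 6.965 ✓
  D = 4.4 -> Y = 8.799 ✓
  D = 1.142 -> Y = 2.285 ✓
All samples match this transformation.

(a) 2D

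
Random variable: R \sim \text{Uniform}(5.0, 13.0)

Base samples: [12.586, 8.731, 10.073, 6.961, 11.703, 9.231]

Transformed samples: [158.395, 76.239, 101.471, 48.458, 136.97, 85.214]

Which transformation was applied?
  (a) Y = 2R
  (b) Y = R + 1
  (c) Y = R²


Checking option (c) Y = R²:
  R = 12.586 -> Y = 158.395 ✓
  R = 8.731 -> Y = 76.239 ✓
  R = 10.073 -> Y = 101.471 ✓
All samples match this transformation.

(c) R²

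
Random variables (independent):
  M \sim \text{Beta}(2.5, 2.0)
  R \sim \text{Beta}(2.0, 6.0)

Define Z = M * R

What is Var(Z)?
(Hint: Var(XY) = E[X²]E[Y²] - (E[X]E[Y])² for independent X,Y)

Var(XY) = E[X²]E[Y²] - (E[X]E[Y])²
E[M] = 0.55555556, Var(M) = 0.044893378
E[R] = 0.25, Var(R) = 0.020833333
E[M²] = 0.044893378 + 0.55555556² = 0.35353535
E[R²] = 0.020833333 + 0.25² = 0.083333333
Var(Z) = 0.35353535*0.083333333 - (0.55555556*0.25)²
= 0.029461279 - 0.019290123 = 0.010171156

0.010171156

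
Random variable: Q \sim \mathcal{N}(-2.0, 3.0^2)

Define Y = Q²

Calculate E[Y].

Using E[X²] = Var(X) + (E[X])²:
E[Q] = -2
Var(Q) = 3.0^2 = 9
E[Q²] = 9 + (-2)² = 9 + 4 = 13

13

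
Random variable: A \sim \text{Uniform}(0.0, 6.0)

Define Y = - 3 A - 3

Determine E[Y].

For Y = -3A - 3:
E[Y] = -3 * E[A] - 3
E[A] = (0 + 6)/2 = 3
E[Y] = -3 * 3 - 3 = -12

-12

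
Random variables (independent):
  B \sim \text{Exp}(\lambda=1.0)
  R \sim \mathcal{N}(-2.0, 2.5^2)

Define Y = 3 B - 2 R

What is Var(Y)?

For independent RVs: Var(aX + bY) = a²Var(X) + b²Var(Y)
Var(B) = 1
Var(R) = 6.25
Var(Y) = 3²*1 + (-2)²*6.25
= 9*1 + 4*6.25 = 34

34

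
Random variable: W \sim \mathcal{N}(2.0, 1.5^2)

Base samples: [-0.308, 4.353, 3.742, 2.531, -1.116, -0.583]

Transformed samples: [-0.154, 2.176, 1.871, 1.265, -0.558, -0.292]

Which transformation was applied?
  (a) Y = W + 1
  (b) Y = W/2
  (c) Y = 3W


Checking option (b) Y = W/2:
  W = -0.308 -> Y = -0.154 ✓
  W = 4.353 -> Y = 2.176 ✓
  W = 3.742 -> Y = 1.871 ✓
All samples match this transformation.

(b) W/2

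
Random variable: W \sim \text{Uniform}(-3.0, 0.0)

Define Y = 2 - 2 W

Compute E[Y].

For Y = -2W + 2:
E[Y] = -2 * E[W] + 2
E[W] = (-3 + 0)/2 = -1.5
E[Y] = -2 * (-1.5) + 2 = 5

5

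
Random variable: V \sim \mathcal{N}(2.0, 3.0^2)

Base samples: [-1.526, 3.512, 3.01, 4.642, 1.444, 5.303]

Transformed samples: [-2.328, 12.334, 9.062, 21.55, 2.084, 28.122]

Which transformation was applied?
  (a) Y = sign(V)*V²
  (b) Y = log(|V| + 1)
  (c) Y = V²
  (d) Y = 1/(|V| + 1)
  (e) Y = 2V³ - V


Checking option (a) Y = sign(V)*V²:
  V = -1.526 -> Y = -2.328 ✓
  V = 3.512 -> Y = 12.334 ✓
  V = 3.01 -> Y = 9.062 ✓
All samples match this transformation.

(a) sign(V)*V²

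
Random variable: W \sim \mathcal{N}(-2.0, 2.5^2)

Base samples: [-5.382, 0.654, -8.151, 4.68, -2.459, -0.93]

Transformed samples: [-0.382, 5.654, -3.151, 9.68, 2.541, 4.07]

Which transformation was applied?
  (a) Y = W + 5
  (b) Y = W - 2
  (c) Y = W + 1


Checking option (a) Y = W + 5:
  W = -5.382 -> Y = -0.382 ✓
  W = 0.654 -> Y = 5.654 ✓
  W = -8.151 -> Y = -3.151 ✓
All samples match this transformation.

(a) W + 5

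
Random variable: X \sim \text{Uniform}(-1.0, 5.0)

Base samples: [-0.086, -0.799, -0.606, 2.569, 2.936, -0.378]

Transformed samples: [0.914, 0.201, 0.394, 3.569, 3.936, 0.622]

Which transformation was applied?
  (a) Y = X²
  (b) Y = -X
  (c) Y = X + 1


Checking option (c) Y = X + 1:
  X = -0.086 -> Y = 0.914 ✓
  X = -0.799 -> Y = 0.201 ✓
  X = -0.606 -> Y = 0.394 ✓
All samples match this transformation.

(c) X + 1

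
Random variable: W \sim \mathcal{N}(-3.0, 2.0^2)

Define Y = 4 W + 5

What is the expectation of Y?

For Y = 4W + 5:
E[Y] = 4 * E[W] + 5
E[W] = -3.0 = -3
E[Y] = 4 * (-3) + 5 = -7

-7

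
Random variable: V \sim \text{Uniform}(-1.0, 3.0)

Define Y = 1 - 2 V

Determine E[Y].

For Y = -2V + 1:
E[Y] = -2 * E[V] + 1
E[V] = (-1 + 3)/2 = 1
E[Y] = -2 * 1 + 1 = -1

-1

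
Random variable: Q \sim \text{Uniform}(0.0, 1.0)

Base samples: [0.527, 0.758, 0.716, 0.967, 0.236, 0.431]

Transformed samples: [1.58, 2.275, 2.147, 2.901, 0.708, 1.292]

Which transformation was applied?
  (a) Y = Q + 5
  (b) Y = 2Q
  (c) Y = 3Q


Checking option (c) Y = 3Q:
  Q = 0.527 -> Y = 1.58 ✓
  Q = 0.758 -> Y = 2.275 ✓
  Q = 0.716 -> Y = 2.147 ✓
All samples match this transformation.

(c) 3Q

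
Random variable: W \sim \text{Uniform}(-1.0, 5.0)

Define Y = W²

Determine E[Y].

E[W²] = Var(W) + (E[W])² = 3 + 4 = 7

7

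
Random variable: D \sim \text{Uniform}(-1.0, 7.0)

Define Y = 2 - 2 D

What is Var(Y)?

For Y = aD + b: Var(Y) = a² * Var(D)
Var(D) = (7 + 1)^2/12 = 5.3333333
Var(Y) = (-2)² * 5.3333333 = 4 * 5.3333333 = 21.333333

21.333333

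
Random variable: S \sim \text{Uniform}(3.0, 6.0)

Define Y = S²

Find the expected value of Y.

E[S²] = Var(S) + (E[S])² = 0.75 + 20.25 = 21

21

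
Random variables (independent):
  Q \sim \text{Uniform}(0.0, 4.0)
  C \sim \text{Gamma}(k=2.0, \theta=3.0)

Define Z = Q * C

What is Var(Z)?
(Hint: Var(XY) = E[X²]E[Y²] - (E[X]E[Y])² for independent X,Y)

Var(XY) = E[X²]E[Y²] - (E[X]E[Y])²
E[Q] = 2, Var(Q) = 1.3333333
E[C] = 6, Var(C) = 18
E[Q²] = 1.3333333 + 2² = 5.3333333
E[C²] = 18 + 6² = 54
Var(Z) = 5.3333333*54 - (2*6)²
= 288 - 144 = 144

144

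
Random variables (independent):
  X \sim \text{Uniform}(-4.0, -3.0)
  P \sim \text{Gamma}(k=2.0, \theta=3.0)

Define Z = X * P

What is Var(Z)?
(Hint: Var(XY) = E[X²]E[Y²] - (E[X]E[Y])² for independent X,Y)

Var(XY) = E[X²]E[Y²] - (E[X]E[Y])²
E[X] = -3.5, Var(X) = 0.083333333
E[P] = 6, Var(P) = 18
E[X²] = 0.083333333 + (-3.5)² = 12.333333
E[P²] = 18 + 6² = 54
Var(Z) = 12.333333*54 - (-3.5*6)²
= 666 - 441 = 225

225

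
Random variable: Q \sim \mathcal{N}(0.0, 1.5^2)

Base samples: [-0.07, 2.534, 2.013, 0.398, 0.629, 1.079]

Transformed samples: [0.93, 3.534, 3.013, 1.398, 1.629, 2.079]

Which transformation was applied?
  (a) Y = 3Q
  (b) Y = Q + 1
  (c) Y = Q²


Checking option (b) Y = Q + 1:
  Q = -0.07 -> Y = 0.93 ✓
  Q = 2.534 -> Y = 3.534 ✓
  Q = 2.013 -> Y = 3.013 ✓
All samples match this transformation.

(b) Q + 1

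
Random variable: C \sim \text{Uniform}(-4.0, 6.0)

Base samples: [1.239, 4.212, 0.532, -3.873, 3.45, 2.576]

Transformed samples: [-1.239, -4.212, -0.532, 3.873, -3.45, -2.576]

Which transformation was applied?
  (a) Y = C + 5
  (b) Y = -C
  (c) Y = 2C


Checking option (b) Y = -C:
  C = 1.239 -> Y = -1.239 ✓
  C = 4.212 -> Y = -4.212 ✓
  C = 0.532 -> Y = -0.532 ✓
All samples match this transformation.

(b) -C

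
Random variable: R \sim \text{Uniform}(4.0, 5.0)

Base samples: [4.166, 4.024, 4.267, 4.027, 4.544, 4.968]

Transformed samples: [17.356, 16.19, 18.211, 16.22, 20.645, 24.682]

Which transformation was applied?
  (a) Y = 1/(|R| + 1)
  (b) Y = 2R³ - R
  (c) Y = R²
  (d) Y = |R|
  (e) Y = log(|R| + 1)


Checking option (c) Y = R²:
  R = 4.166 -> Y = 17.356 ✓
  R = 4.024 -> Y = 16.19 ✓
  R = 4.267 -> Y = 18.211 ✓
All samples match this transformation.

(c) R²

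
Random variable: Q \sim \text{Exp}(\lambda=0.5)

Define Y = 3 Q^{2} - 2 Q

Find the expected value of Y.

E[Y] = 3*E[Q²] - 2*E[Q]
E[Q] = 2
E[Q²] = Var(Q) + (E[Q])² = 4 + 4 = 8
E[Y] = 3*8 - 2*2 = 20

20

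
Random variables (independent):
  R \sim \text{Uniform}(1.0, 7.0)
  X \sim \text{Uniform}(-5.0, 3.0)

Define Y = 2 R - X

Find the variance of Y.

For independent RVs: Var(aX + bY) = a²Var(X) + b²Var(Y)
Var(R) = 3
Var(X) = 5.3333333
Var(Y) = 2²*3 + (-1)²*5.3333333
= 4*3 + 1*5.3333333 = 17.333333

17.333333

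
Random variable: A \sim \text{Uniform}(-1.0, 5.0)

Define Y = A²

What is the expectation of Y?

E[A²] = Var(A) + (E[A])² = 3 + 4 = 7

7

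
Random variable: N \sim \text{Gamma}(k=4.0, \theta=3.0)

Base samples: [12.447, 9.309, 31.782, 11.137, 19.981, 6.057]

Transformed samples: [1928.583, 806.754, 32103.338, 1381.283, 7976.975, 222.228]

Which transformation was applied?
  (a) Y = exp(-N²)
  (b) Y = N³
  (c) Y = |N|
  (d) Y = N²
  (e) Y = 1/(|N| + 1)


Checking option (b) Y = N³:
  N = 12.447 -> Y = 1928.583 ✓
  N = 9.309 -> Y = 806.754 ✓
  N = 31.782 -> Y = 32103.338 ✓
All samples match this transformation.

(b) N³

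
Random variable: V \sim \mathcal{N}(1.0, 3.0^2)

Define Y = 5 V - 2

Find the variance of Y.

For Y = aV + b: Var(Y) = a² * Var(V)
Var(V) = 3.0^2 = 9
Var(Y) = 5² * 9 = 25 * 9 = 225

225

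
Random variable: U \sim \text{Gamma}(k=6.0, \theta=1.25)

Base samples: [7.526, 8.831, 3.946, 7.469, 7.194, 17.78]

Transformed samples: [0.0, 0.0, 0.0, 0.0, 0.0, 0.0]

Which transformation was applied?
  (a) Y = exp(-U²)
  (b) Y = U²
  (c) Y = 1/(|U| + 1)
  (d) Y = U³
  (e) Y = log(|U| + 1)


Checking option (a) Y = exp(-U²):
  U = 7.526 -> Y = 0.0 ✓
  U = 8.831 -> Y = 0.0 ✓
  U = 3.946 -> Y = 0.0 ✓
All samples match this transformation.

(a) exp(-U²)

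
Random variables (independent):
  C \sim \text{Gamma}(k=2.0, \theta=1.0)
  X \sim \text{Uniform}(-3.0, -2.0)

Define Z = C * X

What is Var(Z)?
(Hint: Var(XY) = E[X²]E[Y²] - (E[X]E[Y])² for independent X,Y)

Var(XY) = E[X²]E[Y²] - (E[X]E[Y])²
E[C] = 2, Var(C) = 2
E[X] = -2.5, Var(X) = 0.083333333
E[C²] = 2 + 2² = 6
E[X²] = 0.083333333 + (-2.5)² = 6.3333333
Var(Z) = 6*6.3333333 - (2*(-2.5))²
= 38 - 25 = 13

13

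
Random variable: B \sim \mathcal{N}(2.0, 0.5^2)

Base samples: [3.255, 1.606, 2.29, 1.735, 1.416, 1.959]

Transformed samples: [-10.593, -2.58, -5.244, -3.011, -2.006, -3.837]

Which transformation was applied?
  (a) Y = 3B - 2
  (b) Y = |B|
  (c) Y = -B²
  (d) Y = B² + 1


Checking option (c) Y = -B²:
  B = 3.255 -> Y = -10.593 ✓
  B = 1.606 -> Y = -2.58 ✓
  B = 2.29 -> Y = -5.244 ✓
All samples match this transformation.

(c) -B²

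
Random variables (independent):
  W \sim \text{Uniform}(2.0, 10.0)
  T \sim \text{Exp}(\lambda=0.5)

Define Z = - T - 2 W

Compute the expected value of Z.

E[Z] = -2*E[W] - 1*E[T]
E[W] = 6
E[T] = 2
E[Z] = -2*6 - 1*2 = -14

-14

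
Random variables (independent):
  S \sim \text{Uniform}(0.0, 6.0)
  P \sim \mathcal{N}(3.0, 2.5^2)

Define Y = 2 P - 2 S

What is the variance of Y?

For independent RVs: Var(aX + bY) = a²Var(X) + b²Var(Y)
Var(S) = 3
Var(P) = 6.25
Var(Y) = (-2)²*3 + 2²*6.25
= 4*3 + 4*6.25 = 37

37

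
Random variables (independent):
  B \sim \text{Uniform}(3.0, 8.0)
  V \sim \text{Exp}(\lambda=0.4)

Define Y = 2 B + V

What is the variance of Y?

For independent RVs: Var(aX + bY) = a²Var(X) + b²Var(Y)
Var(B) = 2.0833333
Var(V) = 6.25
Var(Y) = 2²*2.0833333 + 1²*6.25
= 4*2.0833333 + 1*6.25 = 14.583333

14.583333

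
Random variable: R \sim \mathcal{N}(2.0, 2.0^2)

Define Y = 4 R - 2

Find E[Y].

For Y = 4R - 2:
E[Y] = 4 * E[R] - 2
E[R] = 2.0 = 2
E[Y] = 4 * 2 - 2 = 6

6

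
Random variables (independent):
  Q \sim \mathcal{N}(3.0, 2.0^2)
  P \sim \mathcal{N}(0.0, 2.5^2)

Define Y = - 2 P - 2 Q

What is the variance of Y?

For independent RVs: Var(aX + bY) = a²Var(X) + b²Var(Y)
Var(Q) = 4
Var(P) = 6.25
Var(Y) = (-2)²*4 + (-2)²*6.25
= 4*4 + 4*6.25 = 41

41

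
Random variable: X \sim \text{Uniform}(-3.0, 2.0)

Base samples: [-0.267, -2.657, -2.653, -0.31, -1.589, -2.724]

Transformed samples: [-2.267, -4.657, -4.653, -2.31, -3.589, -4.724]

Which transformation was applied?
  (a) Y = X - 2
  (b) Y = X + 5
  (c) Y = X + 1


Checking option (a) Y = X - 2:
  X = -0.267 -> Y = -2.267 ✓
  X = -2.657 -> Y = -4.657 ✓
  X = -2.653 -> Y = -4.653 ✓
All samples match this transformation.

(a) X - 2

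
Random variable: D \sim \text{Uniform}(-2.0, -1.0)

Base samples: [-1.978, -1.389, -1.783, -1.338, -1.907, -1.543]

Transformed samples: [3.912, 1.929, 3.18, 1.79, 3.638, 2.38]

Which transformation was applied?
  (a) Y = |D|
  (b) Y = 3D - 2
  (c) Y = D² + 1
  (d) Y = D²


Checking option (d) Y = D²:
  D = -1.978 -> Y = 3.912 ✓
  D = -1.389 -> Y = 1.929 ✓
  D = -1.783 -> Y = 3.18 ✓
All samples match this transformation.

(d) D²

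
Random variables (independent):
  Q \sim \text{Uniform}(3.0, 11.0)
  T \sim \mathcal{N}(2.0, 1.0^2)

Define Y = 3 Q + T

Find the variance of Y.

For independent RVs: Var(aX + bY) = a²Var(X) + b²Var(Y)
Var(Q) = 5.3333333
Var(T) = 1
Var(Y) = 3²*5.3333333 + 1²*1
= 9*5.3333333 + 1*1 = 49

49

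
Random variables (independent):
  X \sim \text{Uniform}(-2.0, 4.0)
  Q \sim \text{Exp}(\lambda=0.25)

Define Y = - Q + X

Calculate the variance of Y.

For independent RVs: Var(aX + bY) = a²Var(X) + b²Var(Y)
Var(X) = 3
Var(Q) = 16
Var(Y) = 1²*3 + (-1)²*16
= 1*3 + 1*16 = 19

19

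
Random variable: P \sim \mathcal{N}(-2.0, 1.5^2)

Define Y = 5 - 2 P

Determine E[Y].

For Y = -2P + 5:
E[Y] = -2 * E[P] + 5
E[P] = -2.0 = -2
E[Y] = -2 * (-2) + 5 = 9

9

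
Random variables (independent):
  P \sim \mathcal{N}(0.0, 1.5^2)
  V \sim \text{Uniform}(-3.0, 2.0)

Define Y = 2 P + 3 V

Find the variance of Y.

For independent RVs: Var(aX + bY) = a²Var(X) + b²Var(Y)
Var(P) = 2.25
Var(V) = 2.0833333
Var(Y) = 2²*2.25 + 3²*2.0833333
= 4*2.25 + 9*2.0833333 = 27.75

27.75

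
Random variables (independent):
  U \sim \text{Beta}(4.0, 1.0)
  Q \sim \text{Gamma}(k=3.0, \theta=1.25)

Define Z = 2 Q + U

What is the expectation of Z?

E[Z] = 1*E[U] + 2*E[Q]
E[U] = 0.8
E[Q] = 3.75
E[Z] = 1*0.8 + 2*3.75 = 8.3

8.3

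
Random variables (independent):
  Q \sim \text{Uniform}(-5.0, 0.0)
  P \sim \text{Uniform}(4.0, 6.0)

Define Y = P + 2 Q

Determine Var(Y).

For independent RVs: Var(aX + bY) = a²Var(X) + b²Var(Y)
Var(Q) = 2.0833333
Var(P) = 0.33333333
Var(Y) = 2²*2.0833333 + 1²*0.33333333
= 4*2.0833333 + 1*0.33333333 = 8.6666667

8.6666667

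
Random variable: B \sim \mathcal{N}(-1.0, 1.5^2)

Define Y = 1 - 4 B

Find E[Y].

For Y = -4B + 1:
E[Y] = -4 * E[B] + 1
E[B] = -1.0 = -1
E[Y] = -4 * (-1) + 1 = 5

5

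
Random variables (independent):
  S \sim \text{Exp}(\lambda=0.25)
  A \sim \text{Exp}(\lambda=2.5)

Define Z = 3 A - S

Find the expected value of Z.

E[Z] = -1*E[S] + 3*E[A]
E[S] = 4
E[A] = 0.4
E[Z] = -1*4 + 3*0.4 = -2.8

-2.8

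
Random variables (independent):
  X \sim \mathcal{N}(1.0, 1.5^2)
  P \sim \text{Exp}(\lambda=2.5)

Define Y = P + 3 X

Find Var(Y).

For independent RVs: Var(aX + bY) = a²Var(X) + b²Var(Y)
Var(X) = 2.25
Var(P) = 0.16
Var(Y) = 3²*2.25 + 1²*0.16
= 9*2.25 + 1*0.16 = 20.41

20.41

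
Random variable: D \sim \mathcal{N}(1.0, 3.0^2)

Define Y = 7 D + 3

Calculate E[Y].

For Y = 7D + 3:
E[Y] = 7 * E[D] + 3
E[D] = 1.0 = 1
E[Y] = 7 * 1 + 3 = 10

10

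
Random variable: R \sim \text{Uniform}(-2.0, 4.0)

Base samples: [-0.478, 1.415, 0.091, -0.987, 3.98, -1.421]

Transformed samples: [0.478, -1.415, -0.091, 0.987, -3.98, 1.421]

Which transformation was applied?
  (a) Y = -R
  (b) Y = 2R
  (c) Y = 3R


Checking option (a) Y = -R:
  R = -0.478 -> Y = 0.478 ✓
  R = 1.415 -> Y = -1.415 ✓
  R = 0.091 -> Y = -0.091 ✓
All samples match this transformation.

(a) -R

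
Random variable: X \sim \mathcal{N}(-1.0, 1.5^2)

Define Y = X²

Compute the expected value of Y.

Using E[X²] = Var(X) + (E[X])²:
E[X] = -1
Var(X) = 1.5^2 = 2.25
E[X²] = 2.25 + (-1)² = 2.25 + 1 = 3.25

3.25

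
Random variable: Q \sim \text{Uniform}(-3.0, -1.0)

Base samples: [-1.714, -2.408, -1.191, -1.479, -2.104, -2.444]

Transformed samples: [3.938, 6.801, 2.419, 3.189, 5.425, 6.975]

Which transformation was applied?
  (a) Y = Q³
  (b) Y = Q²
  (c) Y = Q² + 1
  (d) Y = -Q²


Checking option (c) Y = Q² + 1:
  Q = -1.714 -> Y = 3.938 ✓
  Q = -2.408 -> Y = 6.801 ✓
  Q = -1.191 -> Y = 2.419 ✓
All samples match this transformation.

(c) Q² + 1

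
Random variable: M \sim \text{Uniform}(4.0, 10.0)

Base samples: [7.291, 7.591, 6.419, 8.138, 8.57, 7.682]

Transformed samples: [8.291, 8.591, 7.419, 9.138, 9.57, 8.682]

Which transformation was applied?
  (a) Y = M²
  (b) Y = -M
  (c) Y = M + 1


Checking option (c) Y = M + 1:
  M = 7.291 -> Y = 8.291 ✓
  M = 7.591 -> Y = 8.591 ✓
  M = 6.419 -> Y = 7.419 ✓
All samples match this transformation.

(c) M + 1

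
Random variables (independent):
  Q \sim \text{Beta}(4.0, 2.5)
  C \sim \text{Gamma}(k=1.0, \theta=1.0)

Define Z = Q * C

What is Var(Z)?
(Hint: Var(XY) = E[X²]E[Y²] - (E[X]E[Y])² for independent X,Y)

Var(XY) = E[X²]E[Y²] - (E[X]E[Y])²
E[Q] = 0.61538462, Var(Q) = 0.031558185
E[C] = 1, Var(C) = 1
E[Q²] = 0.031558185 + 0.61538462² = 0.41025641
E[C²] = 1 + 1² = 2
Var(Z) = 0.41025641*2 - (0.61538462*1)²
= 0.82051282 - 0.37869822 = 0.4418146

0.4418146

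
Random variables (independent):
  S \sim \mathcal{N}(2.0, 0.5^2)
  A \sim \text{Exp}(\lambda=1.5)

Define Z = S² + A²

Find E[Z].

E[Z] = E[S²] + E[A²]
E[S²] = Var(S) + E[S]² = 0.25 + 4 = 4.25
E[A²] = Var(A) + E[A]² = 0.44444444 + 0.44444444 = 0.88888889
E[Z] = 4.25 + 0.88888889 = 5.1388889

5.1388889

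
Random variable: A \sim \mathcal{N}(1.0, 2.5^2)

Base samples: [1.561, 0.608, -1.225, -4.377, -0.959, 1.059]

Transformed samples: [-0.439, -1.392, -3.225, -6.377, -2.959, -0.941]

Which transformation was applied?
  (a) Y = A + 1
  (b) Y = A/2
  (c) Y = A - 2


Checking option (c) Y = A - 2:
  A = 1.561 -> Y = -0.439 ✓
  A = 0.608 -> Y = -1.392 ✓
  A = -1.225 -> Y = -3.225 ✓
All samples match this transformation.

(c) A - 2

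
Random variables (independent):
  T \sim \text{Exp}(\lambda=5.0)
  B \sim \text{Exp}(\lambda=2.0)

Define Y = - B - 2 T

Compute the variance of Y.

For independent RVs: Var(aX + bY) = a²Var(X) + b²Var(Y)
Var(T) = 0.04
Var(B) = 0.25
Var(Y) = (-2)²*0.04 + (-1)²*0.25
= 4*0.04 + 1*0.25 = 0.41

0.41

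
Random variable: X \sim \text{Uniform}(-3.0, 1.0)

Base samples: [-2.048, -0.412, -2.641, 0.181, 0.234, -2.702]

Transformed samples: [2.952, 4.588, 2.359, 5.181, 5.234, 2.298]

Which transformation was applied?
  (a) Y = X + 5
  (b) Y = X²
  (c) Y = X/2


Checking option (a) Y = X + 5:
  X = -2.048 -> Y = 2.952 ✓
  X = -0.412 -> Y = 4.588 ✓
  X = -2.641 -> Y = 2.359 ✓
All samples match this transformation.

(a) X + 5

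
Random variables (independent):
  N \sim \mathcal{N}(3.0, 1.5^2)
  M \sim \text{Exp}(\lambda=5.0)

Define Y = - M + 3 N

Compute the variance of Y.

For independent RVs: Var(aX + bY) = a²Var(X) + b²Var(Y)
Var(N) = 2.25
Var(M) = 0.04
Var(Y) = 3²*2.25 + (-1)²*0.04
= 9*2.25 + 1*0.04 = 20.29

20.29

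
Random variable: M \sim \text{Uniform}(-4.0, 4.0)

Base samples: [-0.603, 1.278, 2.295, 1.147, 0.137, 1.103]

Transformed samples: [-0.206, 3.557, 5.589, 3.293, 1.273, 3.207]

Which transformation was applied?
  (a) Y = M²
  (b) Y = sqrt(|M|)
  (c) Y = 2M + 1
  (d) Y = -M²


Checking option (c) Y = 2M + 1:
  M = -0.603 -> Y = -0.206 ✓
  M = 1.278 -> Y = 3.557 ✓
  M = 2.295 -> Y = 5.589 ✓
All samples match this transformation.

(c) 2M + 1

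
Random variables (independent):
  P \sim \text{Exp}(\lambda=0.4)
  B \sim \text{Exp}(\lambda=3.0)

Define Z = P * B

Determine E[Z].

For independent RVs: E[XY] = E[X]*E[Y]
E[P] = 2.5
E[B] = 0.33333333
E[Z] = 2.5 * 0.33333333 = 0.83333333

0.83333333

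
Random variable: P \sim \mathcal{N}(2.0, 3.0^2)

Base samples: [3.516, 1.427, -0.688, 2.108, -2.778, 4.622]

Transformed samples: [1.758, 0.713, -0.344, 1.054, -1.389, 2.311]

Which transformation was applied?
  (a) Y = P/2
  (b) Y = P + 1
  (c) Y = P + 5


Checking option (a) Y = P/2:
  P = 3.516 -> Y = 1.758 ✓
  P = 1.427 -> Y = 0.713 ✓
  P = -0.688 -> Y = -0.344 ✓
All samples match this transformation.

(a) P/2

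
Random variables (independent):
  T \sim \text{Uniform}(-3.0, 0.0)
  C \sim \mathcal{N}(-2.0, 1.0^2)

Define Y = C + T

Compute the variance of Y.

For independent RVs: Var(aX + bY) = a²Var(X) + b²Var(Y)
Var(T) = 0.75
Var(C) = 1
Var(Y) = 1²*0.75 + 1²*1
= 1*0.75 + 1*1 = 1.75

1.75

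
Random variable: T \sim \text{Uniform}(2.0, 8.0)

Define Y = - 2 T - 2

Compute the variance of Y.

For Y = aT + b: Var(Y) = a² * Var(T)
Var(T) = (8 - 2)^2/12 = 3
Var(Y) = (-2)² * 3 = 4 * 3 = 12

12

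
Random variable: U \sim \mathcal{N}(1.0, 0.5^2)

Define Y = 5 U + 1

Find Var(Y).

For Y = aU + b: Var(Y) = a² * Var(U)
Var(U) = 0.5^2 = 0.25
Var(Y) = 5² * 0.25 = 25 * 0.25 = 6.25

6.25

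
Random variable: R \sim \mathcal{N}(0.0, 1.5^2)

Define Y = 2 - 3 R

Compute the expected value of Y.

For Y = -3R + 2:
E[Y] = -3 * E[R] + 2
E[R] = 0.0 = 0
E[Y] = -3 * 0 + 2 = 2

2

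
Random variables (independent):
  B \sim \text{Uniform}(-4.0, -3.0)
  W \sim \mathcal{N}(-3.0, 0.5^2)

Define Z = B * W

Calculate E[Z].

For independent RVs: E[XY] = E[X]*E[Y]
E[B] = -3.5
E[W] = -3
E[Z] = -3.5 * (-3) = 10.5

10.5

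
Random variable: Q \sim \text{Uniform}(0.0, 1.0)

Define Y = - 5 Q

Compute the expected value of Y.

For Y = -5Q:
E[Y] = -5 * E[Q]
E[Q] = (0 + 1)/2 = 0.5
E[Y] = -5 * 0.5 = -2.5

-2.5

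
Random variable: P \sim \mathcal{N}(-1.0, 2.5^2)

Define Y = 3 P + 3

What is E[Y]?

For Y = 3P + 3:
E[Y] = 3 * E[P] + 3
E[P] = -1.0 = -1
E[Y] = 3 * (-1) + 3 = 0

0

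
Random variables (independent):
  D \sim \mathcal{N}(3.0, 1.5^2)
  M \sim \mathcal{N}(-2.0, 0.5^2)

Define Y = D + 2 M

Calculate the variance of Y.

For independent RVs: Var(aX + bY) = a²Var(X) + b²Var(Y)
Var(D) = 2.25
Var(M) = 0.25
Var(Y) = 1²*2.25 + 2²*0.25
= 1*2.25 + 4*0.25 = 3.25

3.25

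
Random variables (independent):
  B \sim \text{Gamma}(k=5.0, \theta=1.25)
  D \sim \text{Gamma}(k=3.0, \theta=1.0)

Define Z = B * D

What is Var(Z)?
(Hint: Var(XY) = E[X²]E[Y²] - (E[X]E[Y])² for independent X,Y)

Var(XY) = E[X²]E[Y²] - (E[X]E[Y])²
E[B] = 6.25, Var(B) = 7.8125
E[D] = 3, Var(D) = 3
E[B²] = 7.8125 + 6.25² = 46.875
E[D²] = 3 + 3² = 12
Var(Z) = 46.875*12 - (6.25*3)²
= 562.5 - 351.5625 = 210.9375

210.9375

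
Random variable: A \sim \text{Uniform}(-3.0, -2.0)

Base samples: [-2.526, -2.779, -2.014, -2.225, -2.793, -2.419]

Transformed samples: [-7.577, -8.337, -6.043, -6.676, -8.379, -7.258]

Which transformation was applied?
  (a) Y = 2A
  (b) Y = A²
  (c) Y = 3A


Checking option (c) Y = 3A:
  A = -2.526 -> Y = -7.577 ✓
  A = -2.779 -> Y = -8.337 ✓
  A = -2.014 -> Y = -6.043 ✓
All samples match this transformation.

(c) 3A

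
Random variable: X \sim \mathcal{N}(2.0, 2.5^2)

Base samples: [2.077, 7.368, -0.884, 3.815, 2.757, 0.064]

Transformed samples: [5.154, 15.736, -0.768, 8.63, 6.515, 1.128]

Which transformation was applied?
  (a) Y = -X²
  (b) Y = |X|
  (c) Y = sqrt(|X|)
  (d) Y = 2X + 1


Checking option (d) Y = 2X + 1:
  X = 2.077 -> Y = 5.154 ✓
  X = 7.368 -> Y = 15.736 ✓
  X = -0.884 -> Y = -0.768 ✓
All samples match this transformation.

(d) 2X + 1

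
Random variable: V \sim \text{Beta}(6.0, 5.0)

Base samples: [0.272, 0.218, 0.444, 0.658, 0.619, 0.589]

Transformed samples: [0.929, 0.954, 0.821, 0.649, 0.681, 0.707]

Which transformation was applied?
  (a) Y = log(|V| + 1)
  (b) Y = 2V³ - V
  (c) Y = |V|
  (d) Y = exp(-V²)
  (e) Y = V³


Checking option (d) Y = exp(-V²):
  V = 0.272 -> Y = 0.929 ✓
  V = 0.218 -> Y = 0.954 ✓
  V = 0.444 -> Y = 0.821 ✓
All samples match this transformation.

(d) exp(-V²)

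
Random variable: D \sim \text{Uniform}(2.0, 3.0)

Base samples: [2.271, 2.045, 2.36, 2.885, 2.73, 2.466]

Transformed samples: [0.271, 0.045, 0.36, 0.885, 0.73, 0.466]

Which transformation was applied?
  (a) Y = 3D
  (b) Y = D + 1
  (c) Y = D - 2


Checking option (c) Y = D - 2:
  D = 2.271 -> Y = 0.271 ✓
  D = 2.045 -> Y = 0.045 ✓
  D = 2.36 -> Y = 0.36 ✓
All samples match this transformation.

(c) D - 2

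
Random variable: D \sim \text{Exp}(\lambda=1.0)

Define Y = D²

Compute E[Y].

E[D²] = Var(D) + (E[D])² = 1 + 1 = 2

2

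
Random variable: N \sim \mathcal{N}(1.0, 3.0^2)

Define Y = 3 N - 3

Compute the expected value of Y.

For Y = 3N - 3:
E[Y] = 3 * E[N] - 3
E[N] = 1.0 = 1
E[Y] = 3 * 1 - 3 = 0

0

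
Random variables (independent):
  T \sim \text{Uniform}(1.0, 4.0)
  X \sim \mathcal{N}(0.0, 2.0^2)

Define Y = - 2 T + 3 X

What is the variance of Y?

For independent RVs: Var(aX + bY) = a²Var(X) + b²Var(Y)
Var(T) = 0.75
Var(X) = 4
Var(Y) = (-2)²*0.75 + 3²*4
= 4*0.75 + 9*4 = 39

39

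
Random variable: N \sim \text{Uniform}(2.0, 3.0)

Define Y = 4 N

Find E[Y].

For Y = 4N:
E[Y] = 4 * E[N]
E[N] = (2 + 3)/2 = 2.5
E[Y] = 4 * 2.5 = 10

10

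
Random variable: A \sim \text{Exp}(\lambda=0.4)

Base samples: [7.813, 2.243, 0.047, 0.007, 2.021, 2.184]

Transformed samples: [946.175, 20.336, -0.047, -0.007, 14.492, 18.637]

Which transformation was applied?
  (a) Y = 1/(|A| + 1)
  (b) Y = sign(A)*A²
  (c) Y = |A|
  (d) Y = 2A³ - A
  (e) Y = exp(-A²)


Checking option (d) Y = 2A³ - A:
  A = 7.813 -> Y = 946.175 ✓
  A = 2.243 -> Y = 20.336 ✓
  A = 0.047 -> Y = -0.047 ✓
All samples match this transformation.

(d) 2A³ - A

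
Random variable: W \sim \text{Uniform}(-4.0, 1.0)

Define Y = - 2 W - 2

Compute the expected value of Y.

For Y = -2W - 2:
E[Y] = -2 * E[W] - 2
E[W] = (-4 + 1)/2 = -1.5
E[Y] = -2 * (-1.5) - 2 = 1

1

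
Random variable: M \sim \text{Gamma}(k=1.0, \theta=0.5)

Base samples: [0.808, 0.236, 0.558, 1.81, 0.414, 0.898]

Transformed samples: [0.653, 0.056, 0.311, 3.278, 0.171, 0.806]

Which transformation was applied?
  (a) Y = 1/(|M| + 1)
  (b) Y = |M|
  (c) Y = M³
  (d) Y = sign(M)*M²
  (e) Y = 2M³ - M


Checking option (d) Y = sign(M)*M²:
  M = 0.808 -> Y = 0.653 ✓
  M = 0.236 -> Y = 0.056 ✓
  M = 0.558 -> Y = 0.311 ✓
All samples match this transformation.

(d) sign(M)*M²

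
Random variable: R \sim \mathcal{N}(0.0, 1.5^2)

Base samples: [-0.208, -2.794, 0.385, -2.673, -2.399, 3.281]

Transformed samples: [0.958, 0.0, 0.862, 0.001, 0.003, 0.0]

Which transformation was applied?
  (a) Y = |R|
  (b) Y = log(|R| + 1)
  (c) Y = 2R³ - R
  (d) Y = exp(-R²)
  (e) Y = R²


Checking option (d) Y = exp(-R²):
  R = -0.208 -> Y = 0.958 ✓
  R = -2.794 -> Y = 0.0 ✓
  R = 0.385 -> Y = 0.862 ✓
All samples match this transformation.

(d) exp(-R²)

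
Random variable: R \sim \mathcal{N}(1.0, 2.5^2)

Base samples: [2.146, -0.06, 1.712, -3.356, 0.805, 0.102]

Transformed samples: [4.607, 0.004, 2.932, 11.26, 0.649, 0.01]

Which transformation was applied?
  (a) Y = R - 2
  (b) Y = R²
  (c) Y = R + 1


Checking option (b) Y = R²:
  R = 2.146 -> Y = 4.607 ✓
  R = -0.06 -> Y = 0.004 ✓
  R = 1.712 -> Y = 2.932 ✓
All samples match this transformation.

(b) R²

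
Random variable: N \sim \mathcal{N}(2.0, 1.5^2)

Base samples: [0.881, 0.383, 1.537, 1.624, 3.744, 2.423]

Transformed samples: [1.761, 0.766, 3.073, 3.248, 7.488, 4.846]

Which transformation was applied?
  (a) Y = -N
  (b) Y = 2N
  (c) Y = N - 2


Checking option (b) Y = 2N:
  N = 0.881 -> Y = 1.761 ✓
  N = 0.383 -> Y = 0.766 ✓
  N = 1.537 -> Y = 3.073 ✓
All samples match this transformation.

(b) 2N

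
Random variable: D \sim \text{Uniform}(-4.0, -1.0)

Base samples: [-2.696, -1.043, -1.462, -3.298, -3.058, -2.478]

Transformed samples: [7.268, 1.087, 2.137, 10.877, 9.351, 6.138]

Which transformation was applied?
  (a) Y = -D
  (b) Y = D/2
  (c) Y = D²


Checking option (c) Y = D²:
  D = -2.696 -> Y = 7.268 ✓
  D = -1.043 -> Y = 1.087 ✓
  D = -1.462 -> Y = 2.137 ✓
All samples match this transformation.

(c) D²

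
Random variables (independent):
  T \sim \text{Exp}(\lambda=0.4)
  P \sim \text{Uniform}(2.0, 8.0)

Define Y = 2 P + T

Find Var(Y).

For independent RVs: Var(aX + bY) = a²Var(X) + b²Var(Y)
Var(T) = 6.25
Var(P) = 3
Var(Y) = 1²*6.25 + 2²*3
= 1*6.25 + 4*3 = 18.25

18.25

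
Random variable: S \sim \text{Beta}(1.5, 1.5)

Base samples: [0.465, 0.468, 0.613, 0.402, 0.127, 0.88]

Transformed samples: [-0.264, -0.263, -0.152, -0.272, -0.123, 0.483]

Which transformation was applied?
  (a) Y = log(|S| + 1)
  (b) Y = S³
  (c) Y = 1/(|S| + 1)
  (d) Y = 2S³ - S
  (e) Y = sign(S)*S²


Checking option (d) Y = 2S³ - S:
  S = 0.465 -> Y = -0.264 ✓
  S = 0.468 -> Y = -0.263 ✓
  S = 0.613 -> Y = -0.152 ✓
All samples match this transformation.

(d) 2S³ - S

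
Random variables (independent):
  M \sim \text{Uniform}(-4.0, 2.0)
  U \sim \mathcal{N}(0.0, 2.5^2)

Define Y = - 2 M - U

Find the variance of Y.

For independent RVs: Var(aX + bY) = a²Var(X) + b²Var(Y)
Var(M) = 3
Var(U) = 6.25
Var(Y) = (-2)²*3 + (-1)²*6.25
= 4*3 + 1*6.25 = 18.25

18.25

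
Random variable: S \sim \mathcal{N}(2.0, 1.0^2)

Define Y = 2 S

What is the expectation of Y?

For Y = 2S:
E[Y] = 2 * E[S]
E[S] = 2.0 = 2
E[Y] = 2 * 2 = 4

4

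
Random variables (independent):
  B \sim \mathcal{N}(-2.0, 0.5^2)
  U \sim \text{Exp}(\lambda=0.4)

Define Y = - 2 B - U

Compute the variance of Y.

For independent RVs: Var(aX + bY) = a²Var(X) + b²Var(Y)
Var(B) = 0.25
Var(U) = 6.25
Var(Y) = (-2)²*0.25 + (-1)²*6.25
= 4*0.25 + 1*6.25 = 7.25

7.25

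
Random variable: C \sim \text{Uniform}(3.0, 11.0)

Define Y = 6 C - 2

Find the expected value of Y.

For Y = 6C - 2:
E[Y] = 6 * E[C] - 2
E[C] = (3 + 11)/2 = 7
E[Y] = 6 * 7 - 2 = 40

40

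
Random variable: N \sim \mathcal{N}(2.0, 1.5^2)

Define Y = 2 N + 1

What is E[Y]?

For Y = 2N + 1:
E[Y] = 2 * E[N] + 1
E[N] = 2.0 = 2
E[Y] = 2 * 2 + 1 = 5

5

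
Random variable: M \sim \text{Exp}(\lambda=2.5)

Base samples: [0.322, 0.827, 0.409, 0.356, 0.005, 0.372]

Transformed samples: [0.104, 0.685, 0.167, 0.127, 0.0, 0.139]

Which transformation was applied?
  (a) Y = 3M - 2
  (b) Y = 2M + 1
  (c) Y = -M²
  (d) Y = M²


Checking option (d) Y = M²:
  M = 0.322 -> Y = 0.104 ✓
  M = 0.827 -> Y = 0.685 ✓
  M = 0.409 -> Y = 0.167 ✓
All samples match this transformation.

(d) M²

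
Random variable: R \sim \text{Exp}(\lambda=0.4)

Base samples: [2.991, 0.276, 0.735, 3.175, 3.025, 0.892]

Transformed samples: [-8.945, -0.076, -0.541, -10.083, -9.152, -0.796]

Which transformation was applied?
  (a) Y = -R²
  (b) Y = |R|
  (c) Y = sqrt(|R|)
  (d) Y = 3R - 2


Checking option (a) Y = -R²:
  R = 2.991 -> Y = -8.945 ✓
  R = 0.276 -> Y = -0.076 ✓
  R = 0.735 -> Y = -0.541 ✓
All samples match this transformation.

(a) -R²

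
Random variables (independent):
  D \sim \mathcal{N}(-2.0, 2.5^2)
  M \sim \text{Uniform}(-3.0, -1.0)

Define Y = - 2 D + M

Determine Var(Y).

For independent RVs: Var(aX + bY) = a²Var(X) + b²Var(Y)
Var(D) = 6.25
Var(M) = 0.33333333
Var(Y) = (-2)²*6.25 + 1²*0.33333333
= 4*6.25 + 1*0.33333333 = 25.333333

25.333333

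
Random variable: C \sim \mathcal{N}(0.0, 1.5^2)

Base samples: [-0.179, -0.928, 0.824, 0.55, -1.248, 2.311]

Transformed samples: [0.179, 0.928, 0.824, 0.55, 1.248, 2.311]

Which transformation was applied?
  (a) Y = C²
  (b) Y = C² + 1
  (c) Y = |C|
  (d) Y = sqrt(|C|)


Checking option (c) Y = |C|:
  C = -0.179 -> Y = 0.179 ✓
  C = -0.928 -> Y = 0.928 ✓
  C = 0.824 -> Y = 0.824 ✓
All samples match this transformation.

(c) |C|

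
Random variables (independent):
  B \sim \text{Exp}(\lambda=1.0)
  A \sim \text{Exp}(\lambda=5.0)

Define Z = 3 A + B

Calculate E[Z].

E[Z] = 1*E[B] + 3*E[A]
E[B] = 1
E[A] = 0.2
E[Z] = 1*1 + 3*0.2 = 1.6

1.6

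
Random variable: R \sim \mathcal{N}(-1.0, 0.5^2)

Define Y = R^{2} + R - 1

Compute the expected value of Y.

E[Y] = 1*E[R²] + 1*E[R] - 1
E[R] = -1
E[R²] = Var(R) + (E[R])² = 0.25 + 1 = 1.25
E[Y] = 1*1.25 + 1*(-1) - 1 = -0.75

-0.75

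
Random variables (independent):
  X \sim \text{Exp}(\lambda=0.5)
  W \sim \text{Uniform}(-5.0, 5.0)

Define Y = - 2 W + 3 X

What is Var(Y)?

For independent RVs: Var(aX + bY) = a²Var(X) + b²Var(Y)
Var(X) = 4
Var(W) = 8.3333333
Var(Y) = 3²*4 + (-2)²*8.3333333
= 9*4 + 4*8.3333333 = 69.333333

69.333333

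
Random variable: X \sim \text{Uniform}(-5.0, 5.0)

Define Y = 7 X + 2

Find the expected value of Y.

For Y = 7X + 2:
E[Y] = 7 * E[X] + 2
E[X] = (-5 + 5)/2 = 0
E[Y] = 7 * 0 + 2 = 2

2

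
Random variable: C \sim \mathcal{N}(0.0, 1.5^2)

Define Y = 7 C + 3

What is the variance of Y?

For Y = aC + b: Var(Y) = a² * Var(C)
Var(C) = 1.5^2 = 2.25
Var(Y) = 7² * 2.25 = 49 * 2.25 = 110.25

110.25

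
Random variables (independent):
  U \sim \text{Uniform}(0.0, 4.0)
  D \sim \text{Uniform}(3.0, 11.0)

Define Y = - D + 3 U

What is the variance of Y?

For independent RVs: Var(aX + bY) = a²Var(X) + b²Var(Y)
Var(U) = 1.3333333
Var(D) = 5.3333333
Var(Y) = 3²*1.3333333 + (-1)²*5.3333333
= 9*1.3333333 + 1*5.3333333 = 17.333333

17.333333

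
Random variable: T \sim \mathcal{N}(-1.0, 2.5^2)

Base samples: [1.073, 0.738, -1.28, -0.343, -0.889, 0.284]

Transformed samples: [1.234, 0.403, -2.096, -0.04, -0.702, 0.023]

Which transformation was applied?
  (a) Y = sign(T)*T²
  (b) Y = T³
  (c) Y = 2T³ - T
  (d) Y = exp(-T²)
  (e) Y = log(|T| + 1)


Checking option (b) Y = T³:
  T = 1.073 -> Y = 1.234 ✓
  T = 0.738 -> Y = 0.403 ✓
  T = -1.28 -> Y = -2.096 ✓
All samples match this transformation.

(b) T³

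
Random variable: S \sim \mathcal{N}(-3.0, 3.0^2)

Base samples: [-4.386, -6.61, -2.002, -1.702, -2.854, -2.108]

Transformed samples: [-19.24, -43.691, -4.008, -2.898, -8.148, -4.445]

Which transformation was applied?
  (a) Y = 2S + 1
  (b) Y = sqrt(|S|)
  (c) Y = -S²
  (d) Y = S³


Checking option (c) Y = -S²:
  S = -4.386 -> Y = -19.24 ✓
  S = -6.61 -> Y = -43.691 ✓
  S = -2.002 -> Y = -4.008 ✓
All samples match this transformation.

(c) -S²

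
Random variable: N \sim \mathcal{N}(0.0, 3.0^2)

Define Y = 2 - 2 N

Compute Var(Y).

For Y = aN + b: Var(Y) = a² * Var(N)
Var(N) = 3.0^2 = 9
Var(Y) = (-2)² * 9 = 4 * 9 = 36

36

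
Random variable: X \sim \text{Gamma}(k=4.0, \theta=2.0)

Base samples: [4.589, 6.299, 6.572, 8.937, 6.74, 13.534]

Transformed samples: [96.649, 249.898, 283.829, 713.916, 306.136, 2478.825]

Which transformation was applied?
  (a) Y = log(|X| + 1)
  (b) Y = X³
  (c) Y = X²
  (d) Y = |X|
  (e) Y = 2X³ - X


Checking option (b) Y = X³:
  X = 4.589 -> Y = 96.649 ✓
  X = 6.299 -> Y = 249.898 ✓
  X = 6.572 -> Y = 283.829 ✓
All samples match this transformation.

(b) X³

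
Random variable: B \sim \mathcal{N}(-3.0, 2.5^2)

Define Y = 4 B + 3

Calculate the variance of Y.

For Y = aB + b: Var(Y) = a² * Var(B)
Var(B) = 2.5^2 = 6.25
Var(Y) = 4² * 6.25 = 16 * 6.25 = 100

100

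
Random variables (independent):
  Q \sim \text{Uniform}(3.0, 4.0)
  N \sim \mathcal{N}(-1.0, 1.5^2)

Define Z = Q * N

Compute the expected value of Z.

For independent RVs: E[XY] = E[X]*E[Y]
E[Q] = 3.5
E[N] = -1
E[Z] = 3.5 * (-1) = -3.5

-3.5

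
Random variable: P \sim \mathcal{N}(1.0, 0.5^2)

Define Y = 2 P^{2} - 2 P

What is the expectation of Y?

E[Y] = 2*E[P²] - 2*E[P]
E[P] = 1
E[P²] = Var(P) + (E[P])² = 0.25 + 1 = 1.25
E[Y] = 2*1.25 - 2*1 = 0.5

0.5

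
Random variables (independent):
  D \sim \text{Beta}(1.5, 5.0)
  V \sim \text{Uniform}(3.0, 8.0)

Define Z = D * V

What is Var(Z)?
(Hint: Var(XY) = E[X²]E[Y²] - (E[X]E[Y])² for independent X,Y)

Var(XY) = E[X²]E[Y²] - (E[X]E[Y])²
E[D] = 0.23076923, Var(D) = 0.023668639
E[V] = 5.5, Var(V) = 2.0833333
E[D²] = 0.023668639 + 0.23076923² = 0.076923077
E[V²] = 2.0833333 + 5.5² = 32.333333
Var(Z) = 0.076923077*32.333333 - (0.23076923*5.5)²
= 2.4871795 - 1.6109467 = 0.87623274

0.87623274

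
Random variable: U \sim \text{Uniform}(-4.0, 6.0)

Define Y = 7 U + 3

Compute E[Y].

For Y = 7U + 3:
E[Y] = 7 * E[U] + 3
E[U] = (-4 + 6)/2 = 1
E[Y] = 7 * 1 + 3 = 10

10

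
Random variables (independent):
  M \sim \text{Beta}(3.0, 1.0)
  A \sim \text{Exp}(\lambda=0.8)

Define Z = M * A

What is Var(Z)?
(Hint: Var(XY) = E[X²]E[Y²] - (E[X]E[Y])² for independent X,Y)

Var(XY) = E[X²]E[Y²] - (E[X]E[Y])²
E[M] = 0.75, Var(M) = 0.0375
E[A] = 1.25, Var(A) = 1.5625
E[M²] = 0.0375 + 0.75² = 0.6
E[A²] = 1.5625 + 1.25² = 3.125
Var(Z) = 0.6*3.125 - (0.75*1.25)²
= 1.875 - 0.87890625 = 0.99609375

0.99609375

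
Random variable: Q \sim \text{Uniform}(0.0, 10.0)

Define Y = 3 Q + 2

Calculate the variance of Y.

For Y = aQ + b: Var(Y) = a² * Var(Q)
Var(Q) = (10 - 0)^2/12 = 8.3333333
Var(Y) = 3² * 8.3333333 = 9 * 8.3333333 = 75

75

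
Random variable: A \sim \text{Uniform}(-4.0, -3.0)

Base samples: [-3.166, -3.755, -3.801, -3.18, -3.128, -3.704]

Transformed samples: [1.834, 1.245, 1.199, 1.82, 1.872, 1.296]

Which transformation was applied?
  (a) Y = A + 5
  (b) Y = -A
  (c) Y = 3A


Checking option (a) Y = A + 5:
  A = -3.166 -> Y = 1.834 ✓
  A = -3.755 -> Y = 1.245 ✓
  A = -3.801 -> Y = 1.199 ✓
All samples match this transformation.

(a) A + 5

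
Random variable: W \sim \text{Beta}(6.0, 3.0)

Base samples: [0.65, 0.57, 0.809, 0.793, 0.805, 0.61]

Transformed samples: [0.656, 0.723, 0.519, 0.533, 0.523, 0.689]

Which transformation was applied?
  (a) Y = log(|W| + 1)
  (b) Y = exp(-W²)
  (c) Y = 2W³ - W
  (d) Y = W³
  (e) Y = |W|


Checking option (b) Y = exp(-W²):
  W = 0.65 -> Y = 0.656 ✓
  W = 0.57 -> Y = 0.723 ✓
  W = 0.809 -> Y = 0.519 ✓
All samples match this transformation.

(b) exp(-W²)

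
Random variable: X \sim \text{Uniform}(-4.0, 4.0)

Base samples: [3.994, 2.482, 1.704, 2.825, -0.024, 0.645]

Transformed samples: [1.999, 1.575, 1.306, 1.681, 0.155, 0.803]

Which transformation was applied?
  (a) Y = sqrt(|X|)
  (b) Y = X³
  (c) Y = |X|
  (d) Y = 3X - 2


Checking option (a) Y = sqrt(|X|):
  X = 3.994 -> Y = 1.999 ✓
  X = 2.482 -> Y = 1.575 ✓
  X = 1.704 -> Y = 1.306 ✓
All samples match this transformation.

(a) sqrt(|X|)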